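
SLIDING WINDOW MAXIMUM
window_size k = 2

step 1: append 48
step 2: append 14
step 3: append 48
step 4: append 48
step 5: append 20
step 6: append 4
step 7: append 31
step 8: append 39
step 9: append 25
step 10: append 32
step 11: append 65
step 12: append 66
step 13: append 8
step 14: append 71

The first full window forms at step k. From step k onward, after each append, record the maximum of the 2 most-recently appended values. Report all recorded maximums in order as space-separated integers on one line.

step 1: append 48 -> window=[48] (not full yet)
step 2: append 14 -> window=[48, 14] -> max=48
step 3: append 48 -> window=[14, 48] -> max=48
step 4: append 48 -> window=[48, 48] -> max=48
step 5: append 20 -> window=[48, 20] -> max=48
step 6: append 4 -> window=[20, 4] -> max=20
step 7: append 31 -> window=[4, 31] -> max=31
step 8: append 39 -> window=[31, 39] -> max=39
step 9: append 25 -> window=[39, 25] -> max=39
step 10: append 32 -> window=[25, 32] -> max=32
step 11: append 65 -> window=[32, 65] -> max=65
step 12: append 66 -> window=[65, 66] -> max=66
step 13: append 8 -> window=[66, 8] -> max=66
step 14: append 71 -> window=[8, 71] -> max=71

Answer: 48 48 48 48 20 31 39 39 32 65 66 66 71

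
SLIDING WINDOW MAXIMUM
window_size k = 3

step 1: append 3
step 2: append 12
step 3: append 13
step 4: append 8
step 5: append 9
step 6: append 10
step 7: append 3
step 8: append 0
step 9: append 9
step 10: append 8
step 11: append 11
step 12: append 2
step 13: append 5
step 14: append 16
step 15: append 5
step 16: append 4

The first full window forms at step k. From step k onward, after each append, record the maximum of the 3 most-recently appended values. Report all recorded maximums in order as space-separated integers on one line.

step 1: append 3 -> window=[3] (not full yet)
step 2: append 12 -> window=[3, 12] (not full yet)
step 3: append 13 -> window=[3, 12, 13] -> max=13
step 4: append 8 -> window=[12, 13, 8] -> max=13
step 5: append 9 -> window=[13, 8, 9] -> max=13
step 6: append 10 -> window=[8, 9, 10] -> max=10
step 7: append 3 -> window=[9, 10, 3] -> max=10
step 8: append 0 -> window=[10, 3, 0] -> max=10
step 9: append 9 -> window=[3, 0, 9] -> max=9
step 10: append 8 -> window=[0, 9, 8] -> max=9
step 11: append 11 -> window=[9, 8, 11] -> max=11
step 12: append 2 -> window=[8, 11, 2] -> max=11
step 13: append 5 -> window=[11, 2, 5] -> max=11
step 14: append 16 -> window=[2, 5, 16] -> max=16
step 15: append 5 -> window=[5, 16, 5] -> max=16
step 16: append 4 -> window=[16, 5, 4] -> max=16

Answer: 13 13 13 10 10 10 9 9 11 11 11 16 16 16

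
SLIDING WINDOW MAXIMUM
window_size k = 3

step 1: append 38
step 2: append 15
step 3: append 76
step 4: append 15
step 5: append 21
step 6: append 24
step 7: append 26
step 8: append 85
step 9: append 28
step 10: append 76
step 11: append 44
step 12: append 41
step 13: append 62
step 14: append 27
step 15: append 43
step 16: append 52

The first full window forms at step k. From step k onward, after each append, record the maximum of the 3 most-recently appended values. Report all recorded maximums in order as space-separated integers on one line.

Answer: 76 76 76 24 26 85 85 85 76 76 62 62 62 52

Derivation:
step 1: append 38 -> window=[38] (not full yet)
step 2: append 15 -> window=[38, 15] (not full yet)
step 3: append 76 -> window=[38, 15, 76] -> max=76
step 4: append 15 -> window=[15, 76, 15] -> max=76
step 5: append 21 -> window=[76, 15, 21] -> max=76
step 6: append 24 -> window=[15, 21, 24] -> max=24
step 7: append 26 -> window=[21, 24, 26] -> max=26
step 8: append 85 -> window=[24, 26, 85] -> max=85
step 9: append 28 -> window=[26, 85, 28] -> max=85
step 10: append 76 -> window=[85, 28, 76] -> max=85
step 11: append 44 -> window=[28, 76, 44] -> max=76
step 12: append 41 -> window=[76, 44, 41] -> max=76
step 13: append 62 -> window=[44, 41, 62] -> max=62
step 14: append 27 -> window=[41, 62, 27] -> max=62
step 15: append 43 -> window=[62, 27, 43] -> max=62
step 16: append 52 -> window=[27, 43, 52] -> max=52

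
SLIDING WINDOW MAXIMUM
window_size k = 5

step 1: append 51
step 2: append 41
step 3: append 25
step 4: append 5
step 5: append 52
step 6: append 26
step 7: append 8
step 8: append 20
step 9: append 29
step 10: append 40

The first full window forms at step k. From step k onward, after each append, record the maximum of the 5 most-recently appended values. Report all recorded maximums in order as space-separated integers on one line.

Answer: 52 52 52 52 52 40

Derivation:
step 1: append 51 -> window=[51] (not full yet)
step 2: append 41 -> window=[51, 41] (not full yet)
step 3: append 25 -> window=[51, 41, 25] (not full yet)
step 4: append 5 -> window=[51, 41, 25, 5] (not full yet)
step 5: append 52 -> window=[51, 41, 25, 5, 52] -> max=52
step 6: append 26 -> window=[41, 25, 5, 52, 26] -> max=52
step 7: append 8 -> window=[25, 5, 52, 26, 8] -> max=52
step 8: append 20 -> window=[5, 52, 26, 8, 20] -> max=52
step 9: append 29 -> window=[52, 26, 8, 20, 29] -> max=52
step 10: append 40 -> window=[26, 8, 20, 29, 40] -> max=40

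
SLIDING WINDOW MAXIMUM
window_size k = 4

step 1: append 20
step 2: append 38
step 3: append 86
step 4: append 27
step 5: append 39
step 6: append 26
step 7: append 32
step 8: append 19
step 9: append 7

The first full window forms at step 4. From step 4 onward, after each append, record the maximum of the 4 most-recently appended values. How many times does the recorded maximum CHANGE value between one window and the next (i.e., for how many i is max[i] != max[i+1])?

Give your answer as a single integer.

Answer: 2

Derivation:
step 1: append 20 -> window=[20] (not full yet)
step 2: append 38 -> window=[20, 38] (not full yet)
step 3: append 86 -> window=[20, 38, 86] (not full yet)
step 4: append 27 -> window=[20, 38, 86, 27] -> max=86
step 5: append 39 -> window=[38, 86, 27, 39] -> max=86
step 6: append 26 -> window=[86, 27, 39, 26] -> max=86
step 7: append 32 -> window=[27, 39, 26, 32] -> max=39
step 8: append 19 -> window=[39, 26, 32, 19] -> max=39
step 9: append 7 -> window=[26, 32, 19, 7] -> max=32
Recorded maximums: 86 86 86 39 39 32
Changes between consecutive maximums: 2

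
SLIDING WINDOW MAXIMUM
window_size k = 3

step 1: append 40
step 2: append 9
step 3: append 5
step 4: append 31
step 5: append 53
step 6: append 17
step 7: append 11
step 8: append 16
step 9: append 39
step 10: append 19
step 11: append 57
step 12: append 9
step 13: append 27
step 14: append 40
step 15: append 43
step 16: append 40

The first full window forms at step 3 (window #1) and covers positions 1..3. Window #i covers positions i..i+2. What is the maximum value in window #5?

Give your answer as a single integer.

Answer: 53

Derivation:
step 1: append 40 -> window=[40] (not full yet)
step 2: append 9 -> window=[40, 9] (not full yet)
step 3: append 5 -> window=[40, 9, 5] -> max=40
step 4: append 31 -> window=[9, 5, 31] -> max=31
step 5: append 53 -> window=[5, 31, 53] -> max=53
step 6: append 17 -> window=[31, 53, 17] -> max=53
step 7: append 11 -> window=[53, 17, 11] -> max=53
Window #5 max = 53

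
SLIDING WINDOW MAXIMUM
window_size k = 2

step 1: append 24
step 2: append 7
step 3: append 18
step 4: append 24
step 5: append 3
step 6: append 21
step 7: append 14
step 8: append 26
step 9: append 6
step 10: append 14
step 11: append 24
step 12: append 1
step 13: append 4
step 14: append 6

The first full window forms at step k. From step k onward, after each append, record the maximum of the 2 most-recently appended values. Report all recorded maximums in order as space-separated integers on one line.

step 1: append 24 -> window=[24] (not full yet)
step 2: append 7 -> window=[24, 7] -> max=24
step 3: append 18 -> window=[7, 18] -> max=18
step 4: append 24 -> window=[18, 24] -> max=24
step 5: append 3 -> window=[24, 3] -> max=24
step 6: append 21 -> window=[3, 21] -> max=21
step 7: append 14 -> window=[21, 14] -> max=21
step 8: append 26 -> window=[14, 26] -> max=26
step 9: append 6 -> window=[26, 6] -> max=26
step 10: append 14 -> window=[6, 14] -> max=14
step 11: append 24 -> window=[14, 24] -> max=24
step 12: append 1 -> window=[24, 1] -> max=24
step 13: append 4 -> window=[1, 4] -> max=4
step 14: append 6 -> window=[4, 6] -> max=6

Answer: 24 18 24 24 21 21 26 26 14 24 24 4 6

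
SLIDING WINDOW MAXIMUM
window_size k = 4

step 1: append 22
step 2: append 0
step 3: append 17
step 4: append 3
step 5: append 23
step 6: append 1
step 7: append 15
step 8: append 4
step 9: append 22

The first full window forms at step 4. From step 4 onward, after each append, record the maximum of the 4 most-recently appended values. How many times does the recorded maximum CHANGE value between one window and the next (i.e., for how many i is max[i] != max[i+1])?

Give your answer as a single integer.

Answer: 2

Derivation:
step 1: append 22 -> window=[22] (not full yet)
step 2: append 0 -> window=[22, 0] (not full yet)
step 3: append 17 -> window=[22, 0, 17] (not full yet)
step 4: append 3 -> window=[22, 0, 17, 3] -> max=22
step 5: append 23 -> window=[0, 17, 3, 23] -> max=23
step 6: append 1 -> window=[17, 3, 23, 1] -> max=23
step 7: append 15 -> window=[3, 23, 1, 15] -> max=23
step 8: append 4 -> window=[23, 1, 15, 4] -> max=23
step 9: append 22 -> window=[1, 15, 4, 22] -> max=22
Recorded maximums: 22 23 23 23 23 22
Changes between consecutive maximums: 2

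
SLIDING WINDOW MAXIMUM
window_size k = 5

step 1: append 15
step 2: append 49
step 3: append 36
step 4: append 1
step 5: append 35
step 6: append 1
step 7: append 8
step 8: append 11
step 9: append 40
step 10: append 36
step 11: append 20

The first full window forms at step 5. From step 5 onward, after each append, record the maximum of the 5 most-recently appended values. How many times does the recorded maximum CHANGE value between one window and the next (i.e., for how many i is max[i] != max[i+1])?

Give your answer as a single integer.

step 1: append 15 -> window=[15] (not full yet)
step 2: append 49 -> window=[15, 49] (not full yet)
step 3: append 36 -> window=[15, 49, 36] (not full yet)
step 4: append 1 -> window=[15, 49, 36, 1] (not full yet)
step 5: append 35 -> window=[15, 49, 36, 1, 35] -> max=49
step 6: append 1 -> window=[49, 36, 1, 35, 1] -> max=49
step 7: append 8 -> window=[36, 1, 35, 1, 8] -> max=36
step 8: append 11 -> window=[1, 35, 1, 8, 11] -> max=35
step 9: append 40 -> window=[35, 1, 8, 11, 40] -> max=40
step 10: append 36 -> window=[1, 8, 11, 40, 36] -> max=40
step 11: append 20 -> window=[8, 11, 40, 36, 20] -> max=40
Recorded maximums: 49 49 36 35 40 40 40
Changes between consecutive maximums: 3

Answer: 3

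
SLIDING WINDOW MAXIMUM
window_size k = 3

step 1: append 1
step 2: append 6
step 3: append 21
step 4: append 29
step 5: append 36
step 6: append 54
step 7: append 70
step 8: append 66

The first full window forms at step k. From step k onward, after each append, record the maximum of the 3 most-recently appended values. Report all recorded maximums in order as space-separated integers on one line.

Answer: 21 29 36 54 70 70

Derivation:
step 1: append 1 -> window=[1] (not full yet)
step 2: append 6 -> window=[1, 6] (not full yet)
step 3: append 21 -> window=[1, 6, 21] -> max=21
step 4: append 29 -> window=[6, 21, 29] -> max=29
step 5: append 36 -> window=[21, 29, 36] -> max=36
step 6: append 54 -> window=[29, 36, 54] -> max=54
step 7: append 70 -> window=[36, 54, 70] -> max=70
step 8: append 66 -> window=[54, 70, 66] -> max=70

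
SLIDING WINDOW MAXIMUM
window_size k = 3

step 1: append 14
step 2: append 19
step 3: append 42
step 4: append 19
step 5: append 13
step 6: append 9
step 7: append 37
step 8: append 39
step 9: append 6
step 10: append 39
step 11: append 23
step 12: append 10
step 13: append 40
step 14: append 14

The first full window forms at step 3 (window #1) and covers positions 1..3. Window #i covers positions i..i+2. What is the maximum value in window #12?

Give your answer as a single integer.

step 1: append 14 -> window=[14] (not full yet)
step 2: append 19 -> window=[14, 19] (not full yet)
step 3: append 42 -> window=[14, 19, 42] -> max=42
step 4: append 19 -> window=[19, 42, 19] -> max=42
step 5: append 13 -> window=[42, 19, 13] -> max=42
step 6: append 9 -> window=[19, 13, 9] -> max=19
step 7: append 37 -> window=[13, 9, 37] -> max=37
step 8: append 39 -> window=[9, 37, 39] -> max=39
step 9: append 6 -> window=[37, 39, 6] -> max=39
step 10: append 39 -> window=[39, 6, 39] -> max=39
step 11: append 23 -> window=[6, 39, 23] -> max=39
step 12: append 10 -> window=[39, 23, 10] -> max=39
step 13: append 40 -> window=[23, 10, 40] -> max=40
step 14: append 14 -> window=[10, 40, 14] -> max=40
Window #12 max = 40

Answer: 40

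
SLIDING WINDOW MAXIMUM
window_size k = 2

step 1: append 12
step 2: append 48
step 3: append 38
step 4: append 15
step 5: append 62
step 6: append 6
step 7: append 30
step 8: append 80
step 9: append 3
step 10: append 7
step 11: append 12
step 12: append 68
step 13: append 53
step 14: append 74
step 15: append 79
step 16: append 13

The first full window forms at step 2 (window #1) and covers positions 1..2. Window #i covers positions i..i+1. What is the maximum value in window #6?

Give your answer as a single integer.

Answer: 30

Derivation:
step 1: append 12 -> window=[12] (not full yet)
step 2: append 48 -> window=[12, 48] -> max=48
step 3: append 38 -> window=[48, 38] -> max=48
step 4: append 15 -> window=[38, 15] -> max=38
step 5: append 62 -> window=[15, 62] -> max=62
step 6: append 6 -> window=[62, 6] -> max=62
step 7: append 30 -> window=[6, 30] -> max=30
Window #6 max = 30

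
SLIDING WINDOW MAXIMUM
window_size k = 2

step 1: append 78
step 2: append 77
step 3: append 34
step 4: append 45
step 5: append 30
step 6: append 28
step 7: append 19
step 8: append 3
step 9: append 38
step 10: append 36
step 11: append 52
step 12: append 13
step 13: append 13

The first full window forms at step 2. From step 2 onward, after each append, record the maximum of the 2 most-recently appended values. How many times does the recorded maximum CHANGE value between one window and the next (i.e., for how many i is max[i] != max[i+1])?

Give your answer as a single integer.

step 1: append 78 -> window=[78] (not full yet)
step 2: append 77 -> window=[78, 77] -> max=78
step 3: append 34 -> window=[77, 34] -> max=77
step 4: append 45 -> window=[34, 45] -> max=45
step 5: append 30 -> window=[45, 30] -> max=45
step 6: append 28 -> window=[30, 28] -> max=30
step 7: append 19 -> window=[28, 19] -> max=28
step 8: append 3 -> window=[19, 3] -> max=19
step 9: append 38 -> window=[3, 38] -> max=38
step 10: append 36 -> window=[38, 36] -> max=38
step 11: append 52 -> window=[36, 52] -> max=52
step 12: append 13 -> window=[52, 13] -> max=52
step 13: append 13 -> window=[13, 13] -> max=13
Recorded maximums: 78 77 45 45 30 28 19 38 38 52 52 13
Changes between consecutive maximums: 8

Answer: 8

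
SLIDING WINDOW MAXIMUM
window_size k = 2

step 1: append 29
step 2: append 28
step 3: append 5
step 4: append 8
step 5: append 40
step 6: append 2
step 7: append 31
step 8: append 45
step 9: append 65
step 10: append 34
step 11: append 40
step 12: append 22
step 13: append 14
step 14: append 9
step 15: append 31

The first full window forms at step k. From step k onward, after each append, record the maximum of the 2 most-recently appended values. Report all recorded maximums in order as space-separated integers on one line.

step 1: append 29 -> window=[29] (not full yet)
step 2: append 28 -> window=[29, 28] -> max=29
step 3: append 5 -> window=[28, 5] -> max=28
step 4: append 8 -> window=[5, 8] -> max=8
step 5: append 40 -> window=[8, 40] -> max=40
step 6: append 2 -> window=[40, 2] -> max=40
step 7: append 31 -> window=[2, 31] -> max=31
step 8: append 45 -> window=[31, 45] -> max=45
step 9: append 65 -> window=[45, 65] -> max=65
step 10: append 34 -> window=[65, 34] -> max=65
step 11: append 40 -> window=[34, 40] -> max=40
step 12: append 22 -> window=[40, 22] -> max=40
step 13: append 14 -> window=[22, 14] -> max=22
step 14: append 9 -> window=[14, 9] -> max=14
step 15: append 31 -> window=[9, 31] -> max=31

Answer: 29 28 8 40 40 31 45 65 65 40 40 22 14 31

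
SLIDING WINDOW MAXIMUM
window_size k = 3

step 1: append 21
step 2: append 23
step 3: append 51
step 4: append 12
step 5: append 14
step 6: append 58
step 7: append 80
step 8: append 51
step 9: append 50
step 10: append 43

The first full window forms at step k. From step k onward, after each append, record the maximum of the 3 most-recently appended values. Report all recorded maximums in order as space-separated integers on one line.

Answer: 51 51 51 58 80 80 80 51

Derivation:
step 1: append 21 -> window=[21] (not full yet)
step 2: append 23 -> window=[21, 23] (not full yet)
step 3: append 51 -> window=[21, 23, 51] -> max=51
step 4: append 12 -> window=[23, 51, 12] -> max=51
step 5: append 14 -> window=[51, 12, 14] -> max=51
step 6: append 58 -> window=[12, 14, 58] -> max=58
step 7: append 80 -> window=[14, 58, 80] -> max=80
step 8: append 51 -> window=[58, 80, 51] -> max=80
step 9: append 50 -> window=[80, 51, 50] -> max=80
step 10: append 43 -> window=[51, 50, 43] -> max=51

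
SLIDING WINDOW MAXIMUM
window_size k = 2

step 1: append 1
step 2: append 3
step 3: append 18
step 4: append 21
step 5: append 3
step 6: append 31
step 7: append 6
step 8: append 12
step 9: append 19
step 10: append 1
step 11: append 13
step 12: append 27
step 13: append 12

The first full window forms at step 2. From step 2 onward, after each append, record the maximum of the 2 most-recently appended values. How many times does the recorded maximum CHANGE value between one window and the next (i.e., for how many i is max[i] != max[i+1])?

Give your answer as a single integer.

Answer: 7

Derivation:
step 1: append 1 -> window=[1] (not full yet)
step 2: append 3 -> window=[1, 3] -> max=3
step 3: append 18 -> window=[3, 18] -> max=18
step 4: append 21 -> window=[18, 21] -> max=21
step 5: append 3 -> window=[21, 3] -> max=21
step 6: append 31 -> window=[3, 31] -> max=31
step 7: append 6 -> window=[31, 6] -> max=31
step 8: append 12 -> window=[6, 12] -> max=12
step 9: append 19 -> window=[12, 19] -> max=19
step 10: append 1 -> window=[19, 1] -> max=19
step 11: append 13 -> window=[1, 13] -> max=13
step 12: append 27 -> window=[13, 27] -> max=27
step 13: append 12 -> window=[27, 12] -> max=27
Recorded maximums: 3 18 21 21 31 31 12 19 19 13 27 27
Changes between consecutive maximums: 7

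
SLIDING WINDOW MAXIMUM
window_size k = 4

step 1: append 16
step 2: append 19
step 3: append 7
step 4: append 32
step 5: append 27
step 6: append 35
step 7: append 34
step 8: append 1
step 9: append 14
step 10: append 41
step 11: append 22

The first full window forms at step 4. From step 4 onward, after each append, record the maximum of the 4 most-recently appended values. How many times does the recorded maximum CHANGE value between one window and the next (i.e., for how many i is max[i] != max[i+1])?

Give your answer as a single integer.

Answer: 2

Derivation:
step 1: append 16 -> window=[16] (not full yet)
step 2: append 19 -> window=[16, 19] (not full yet)
step 3: append 7 -> window=[16, 19, 7] (not full yet)
step 4: append 32 -> window=[16, 19, 7, 32] -> max=32
step 5: append 27 -> window=[19, 7, 32, 27] -> max=32
step 6: append 35 -> window=[7, 32, 27, 35] -> max=35
step 7: append 34 -> window=[32, 27, 35, 34] -> max=35
step 8: append 1 -> window=[27, 35, 34, 1] -> max=35
step 9: append 14 -> window=[35, 34, 1, 14] -> max=35
step 10: append 41 -> window=[34, 1, 14, 41] -> max=41
step 11: append 22 -> window=[1, 14, 41, 22] -> max=41
Recorded maximums: 32 32 35 35 35 35 41 41
Changes between consecutive maximums: 2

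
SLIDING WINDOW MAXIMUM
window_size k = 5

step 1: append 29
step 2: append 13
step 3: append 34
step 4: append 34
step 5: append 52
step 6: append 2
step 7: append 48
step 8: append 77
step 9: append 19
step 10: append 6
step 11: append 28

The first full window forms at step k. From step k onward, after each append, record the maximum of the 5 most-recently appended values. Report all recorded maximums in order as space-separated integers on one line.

Answer: 52 52 52 77 77 77 77

Derivation:
step 1: append 29 -> window=[29] (not full yet)
step 2: append 13 -> window=[29, 13] (not full yet)
step 3: append 34 -> window=[29, 13, 34] (not full yet)
step 4: append 34 -> window=[29, 13, 34, 34] (not full yet)
step 5: append 52 -> window=[29, 13, 34, 34, 52] -> max=52
step 6: append 2 -> window=[13, 34, 34, 52, 2] -> max=52
step 7: append 48 -> window=[34, 34, 52, 2, 48] -> max=52
step 8: append 77 -> window=[34, 52, 2, 48, 77] -> max=77
step 9: append 19 -> window=[52, 2, 48, 77, 19] -> max=77
step 10: append 6 -> window=[2, 48, 77, 19, 6] -> max=77
step 11: append 28 -> window=[48, 77, 19, 6, 28] -> max=77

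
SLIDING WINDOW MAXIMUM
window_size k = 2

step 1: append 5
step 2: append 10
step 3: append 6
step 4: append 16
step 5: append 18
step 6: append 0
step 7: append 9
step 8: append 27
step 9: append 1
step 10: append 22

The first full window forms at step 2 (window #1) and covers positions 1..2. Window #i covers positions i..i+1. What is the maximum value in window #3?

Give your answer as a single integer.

Answer: 16

Derivation:
step 1: append 5 -> window=[5] (not full yet)
step 2: append 10 -> window=[5, 10] -> max=10
step 3: append 6 -> window=[10, 6] -> max=10
step 4: append 16 -> window=[6, 16] -> max=16
Window #3 max = 16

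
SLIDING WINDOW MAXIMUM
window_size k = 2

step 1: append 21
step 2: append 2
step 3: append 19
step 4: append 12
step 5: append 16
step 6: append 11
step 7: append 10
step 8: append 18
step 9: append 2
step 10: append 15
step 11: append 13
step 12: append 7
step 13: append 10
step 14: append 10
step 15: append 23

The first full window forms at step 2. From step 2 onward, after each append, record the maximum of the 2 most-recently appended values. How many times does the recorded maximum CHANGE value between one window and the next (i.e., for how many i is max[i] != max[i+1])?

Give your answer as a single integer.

step 1: append 21 -> window=[21] (not full yet)
step 2: append 2 -> window=[21, 2] -> max=21
step 3: append 19 -> window=[2, 19] -> max=19
step 4: append 12 -> window=[19, 12] -> max=19
step 5: append 16 -> window=[12, 16] -> max=16
step 6: append 11 -> window=[16, 11] -> max=16
step 7: append 10 -> window=[11, 10] -> max=11
step 8: append 18 -> window=[10, 18] -> max=18
step 9: append 2 -> window=[18, 2] -> max=18
step 10: append 15 -> window=[2, 15] -> max=15
step 11: append 13 -> window=[15, 13] -> max=15
step 12: append 7 -> window=[13, 7] -> max=13
step 13: append 10 -> window=[7, 10] -> max=10
step 14: append 10 -> window=[10, 10] -> max=10
step 15: append 23 -> window=[10, 23] -> max=23
Recorded maximums: 21 19 19 16 16 11 18 18 15 15 13 10 10 23
Changes between consecutive maximums: 8

Answer: 8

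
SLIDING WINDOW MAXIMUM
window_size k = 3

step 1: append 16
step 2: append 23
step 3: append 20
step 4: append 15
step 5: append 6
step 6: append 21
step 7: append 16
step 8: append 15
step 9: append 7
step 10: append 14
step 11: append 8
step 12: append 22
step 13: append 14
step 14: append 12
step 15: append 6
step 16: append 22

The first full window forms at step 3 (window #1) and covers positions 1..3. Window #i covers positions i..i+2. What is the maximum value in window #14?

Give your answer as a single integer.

Answer: 22

Derivation:
step 1: append 16 -> window=[16] (not full yet)
step 2: append 23 -> window=[16, 23] (not full yet)
step 3: append 20 -> window=[16, 23, 20] -> max=23
step 4: append 15 -> window=[23, 20, 15] -> max=23
step 5: append 6 -> window=[20, 15, 6] -> max=20
step 6: append 21 -> window=[15, 6, 21] -> max=21
step 7: append 16 -> window=[6, 21, 16] -> max=21
step 8: append 15 -> window=[21, 16, 15] -> max=21
step 9: append 7 -> window=[16, 15, 7] -> max=16
step 10: append 14 -> window=[15, 7, 14] -> max=15
step 11: append 8 -> window=[7, 14, 8] -> max=14
step 12: append 22 -> window=[14, 8, 22] -> max=22
step 13: append 14 -> window=[8, 22, 14] -> max=22
step 14: append 12 -> window=[22, 14, 12] -> max=22
step 15: append 6 -> window=[14, 12, 6] -> max=14
step 16: append 22 -> window=[12, 6, 22] -> max=22
Window #14 max = 22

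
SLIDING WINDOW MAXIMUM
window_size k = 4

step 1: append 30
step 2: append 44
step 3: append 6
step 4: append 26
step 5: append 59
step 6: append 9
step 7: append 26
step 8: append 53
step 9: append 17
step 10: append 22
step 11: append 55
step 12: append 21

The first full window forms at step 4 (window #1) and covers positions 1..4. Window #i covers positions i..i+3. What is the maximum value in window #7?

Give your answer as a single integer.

step 1: append 30 -> window=[30] (not full yet)
step 2: append 44 -> window=[30, 44] (not full yet)
step 3: append 6 -> window=[30, 44, 6] (not full yet)
step 4: append 26 -> window=[30, 44, 6, 26] -> max=44
step 5: append 59 -> window=[44, 6, 26, 59] -> max=59
step 6: append 9 -> window=[6, 26, 59, 9] -> max=59
step 7: append 26 -> window=[26, 59, 9, 26] -> max=59
step 8: append 53 -> window=[59, 9, 26, 53] -> max=59
step 9: append 17 -> window=[9, 26, 53, 17] -> max=53
step 10: append 22 -> window=[26, 53, 17, 22] -> max=53
Window #7 max = 53

Answer: 53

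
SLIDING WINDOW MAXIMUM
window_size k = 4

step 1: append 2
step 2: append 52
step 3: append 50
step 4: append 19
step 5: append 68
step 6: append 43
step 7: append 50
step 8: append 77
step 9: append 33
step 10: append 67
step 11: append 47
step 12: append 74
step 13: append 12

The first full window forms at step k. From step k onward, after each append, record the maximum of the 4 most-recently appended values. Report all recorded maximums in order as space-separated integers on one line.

step 1: append 2 -> window=[2] (not full yet)
step 2: append 52 -> window=[2, 52] (not full yet)
step 3: append 50 -> window=[2, 52, 50] (not full yet)
step 4: append 19 -> window=[2, 52, 50, 19] -> max=52
step 5: append 68 -> window=[52, 50, 19, 68] -> max=68
step 6: append 43 -> window=[50, 19, 68, 43] -> max=68
step 7: append 50 -> window=[19, 68, 43, 50] -> max=68
step 8: append 77 -> window=[68, 43, 50, 77] -> max=77
step 9: append 33 -> window=[43, 50, 77, 33] -> max=77
step 10: append 67 -> window=[50, 77, 33, 67] -> max=77
step 11: append 47 -> window=[77, 33, 67, 47] -> max=77
step 12: append 74 -> window=[33, 67, 47, 74] -> max=74
step 13: append 12 -> window=[67, 47, 74, 12] -> max=74

Answer: 52 68 68 68 77 77 77 77 74 74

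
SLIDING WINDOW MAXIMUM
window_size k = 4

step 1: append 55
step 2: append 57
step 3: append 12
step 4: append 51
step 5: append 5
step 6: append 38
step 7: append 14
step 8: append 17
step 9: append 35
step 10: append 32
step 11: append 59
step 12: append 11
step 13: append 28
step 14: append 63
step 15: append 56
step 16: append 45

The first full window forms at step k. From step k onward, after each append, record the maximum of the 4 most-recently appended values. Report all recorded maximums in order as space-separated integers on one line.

step 1: append 55 -> window=[55] (not full yet)
step 2: append 57 -> window=[55, 57] (not full yet)
step 3: append 12 -> window=[55, 57, 12] (not full yet)
step 4: append 51 -> window=[55, 57, 12, 51] -> max=57
step 5: append 5 -> window=[57, 12, 51, 5] -> max=57
step 6: append 38 -> window=[12, 51, 5, 38] -> max=51
step 7: append 14 -> window=[51, 5, 38, 14] -> max=51
step 8: append 17 -> window=[5, 38, 14, 17] -> max=38
step 9: append 35 -> window=[38, 14, 17, 35] -> max=38
step 10: append 32 -> window=[14, 17, 35, 32] -> max=35
step 11: append 59 -> window=[17, 35, 32, 59] -> max=59
step 12: append 11 -> window=[35, 32, 59, 11] -> max=59
step 13: append 28 -> window=[32, 59, 11, 28] -> max=59
step 14: append 63 -> window=[59, 11, 28, 63] -> max=63
step 15: append 56 -> window=[11, 28, 63, 56] -> max=63
step 16: append 45 -> window=[28, 63, 56, 45] -> max=63

Answer: 57 57 51 51 38 38 35 59 59 59 63 63 63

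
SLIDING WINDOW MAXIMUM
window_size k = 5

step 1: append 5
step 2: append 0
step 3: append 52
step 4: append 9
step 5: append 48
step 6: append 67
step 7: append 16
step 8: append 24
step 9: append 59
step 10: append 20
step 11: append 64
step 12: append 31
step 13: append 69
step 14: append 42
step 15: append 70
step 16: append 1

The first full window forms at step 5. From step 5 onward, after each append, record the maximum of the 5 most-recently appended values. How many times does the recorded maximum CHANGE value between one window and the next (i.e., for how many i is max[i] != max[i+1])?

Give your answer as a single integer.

step 1: append 5 -> window=[5] (not full yet)
step 2: append 0 -> window=[5, 0] (not full yet)
step 3: append 52 -> window=[5, 0, 52] (not full yet)
step 4: append 9 -> window=[5, 0, 52, 9] (not full yet)
step 5: append 48 -> window=[5, 0, 52, 9, 48] -> max=52
step 6: append 67 -> window=[0, 52, 9, 48, 67] -> max=67
step 7: append 16 -> window=[52, 9, 48, 67, 16] -> max=67
step 8: append 24 -> window=[9, 48, 67, 16, 24] -> max=67
step 9: append 59 -> window=[48, 67, 16, 24, 59] -> max=67
step 10: append 20 -> window=[67, 16, 24, 59, 20] -> max=67
step 11: append 64 -> window=[16, 24, 59, 20, 64] -> max=64
step 12: append 31 -> window=[24, 59, 20, 64, 31] -> max=64
step 13: append 69 -> window=[59, 20, 64, 31, 69] -> max=69
step 14: append 42 -> window=[20, 64, 31, 69, 42] -> max=69
step 15: append 70 -> window=[64, 31, 69, 42, 70] -> max=70
step 16: append 1 -> window=[31, 69, 42, 70, 1] -> max=70
Recorded maximums: 52 67 67 67 67 67 64 64 69 69 70 70
Changes between consecutive maximums: 4

Answer: 4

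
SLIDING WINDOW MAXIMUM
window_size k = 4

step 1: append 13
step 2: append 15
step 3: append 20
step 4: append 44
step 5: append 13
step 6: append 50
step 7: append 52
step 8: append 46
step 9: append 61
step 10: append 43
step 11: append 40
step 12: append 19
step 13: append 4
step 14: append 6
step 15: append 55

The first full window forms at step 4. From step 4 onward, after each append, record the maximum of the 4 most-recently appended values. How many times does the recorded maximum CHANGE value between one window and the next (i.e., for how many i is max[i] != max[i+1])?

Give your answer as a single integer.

step 1: append 13 -> window=[13] (not full yet)
step 2: append 15 -> window=[13, 15] (not full yet)
step 3: append 20 -> window=[13, 15, 20] (not full yet)
step 4: append 44 -> window=[13, 15, 20, 44] -> max=44
step 5: append 13 -> window=[15, 20, 44, 13] -> max=44
step 6: append 50 -> window=[20, 44, 13, 50] -> max=50
step 7: append 52 -> window=[44, 13, 50, 52] -> max=52
step 8: append 46 -> window=[13, 50, 52, 46] -> max=52
step 9: append 61 -> window=[50, 52, 46, 61] -> max=61
step 10: append 43 -> window=[52, 46, 61, 43] -> max=61
step 11: append 40 -> window=[46, 61, 43, 40] -> max=61
step 12: append 19 -> window=[61, 43, 40, 19] -> max=61
step 13: append 4 -> window=[43, 40, 19, 4] -> max=43
step 14: append 6 -> window=[40, 19, 4, 6] -> max=40
step 15: append 55 -> window=[19, 4, 6, 55] -> max=55
Recorded maximums: 44 44 50 52 52 61 61 61 61 43 40 55
Changes between consecutive maximums: 6

Answer: 6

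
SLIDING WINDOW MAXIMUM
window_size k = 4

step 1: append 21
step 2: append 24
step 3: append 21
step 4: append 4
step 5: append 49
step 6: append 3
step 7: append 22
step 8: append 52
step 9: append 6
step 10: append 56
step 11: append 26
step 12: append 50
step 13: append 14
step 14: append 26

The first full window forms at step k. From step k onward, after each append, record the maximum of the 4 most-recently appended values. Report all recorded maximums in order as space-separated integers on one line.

step 1: append 21 -> window=[21] (not full yet)
step 2: append 24 -> window=[21, 24] (not full yet)
step 3: append 21 -> window=[21, 24, 21] (not full yet)
step 4: append 4 -> window=[21, 24, 21, 4] -> max=24
step 5: append 49 -> window=[24, 21, 4, 49] -> max=49
step 6: append 3 -> window=[21, 4, 49, 3] -> max=49
step 7: append 22 -> window=[4, 49, 3, 22] -> max=49
step 8: append 52 -> window=[49, 3, 22, 52] -> max=52
step 9: append 6 -> window=[3, 22, 52, 6] -> max=52
step 10: append 56 -> window=[22, 52, 6, 56] -> max=56
step 11: append 26 -> window=[52, 6, 56, 26] -> max=56
step 12: append 50 -> window=[6, 56, 26, 50] -> max=56
step 13: append 14 -> window=[56, 26, 50, 14] -> max=56
step 14: append 26 -> window=[26, 50, 14, 26] -> max=50

Answer: 24 49 49 49 52 52 56 56 56 56 50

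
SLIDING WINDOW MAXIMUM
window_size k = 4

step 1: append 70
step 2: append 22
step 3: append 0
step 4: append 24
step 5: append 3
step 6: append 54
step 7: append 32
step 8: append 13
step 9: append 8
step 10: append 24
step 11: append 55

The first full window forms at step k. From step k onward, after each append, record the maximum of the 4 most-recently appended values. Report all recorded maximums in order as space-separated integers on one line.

step 1: append 70 -> window=[70] (not full yet)
step 2: append 22 -> window=[70, 22] (not full yet)
step 3: append 0 -> window=[70, 22, 0] (not full yet)
step 4: append 24 -> window=[70, 22, 0, 24] -> max=70
step 5: append 3 -> window=[22, 0, 24, 3] -> max=24
step 6: append 54 -> window=[0, 24, 3, 54] -> max=54
step 7: append 32 -> window=[24, 3, 54, 32] -> max=54
step 8: append 13 -> window=[3, 54, 32, 13] -> max=54
step 9: append 8 -> window=[54, 32, 13, 8] -> max=54
step 10: append 24 -> window=[32, 13, 8, 24] -> max=32
step 11: append 55 -> window=[13, 8, 24, 55] -> max=55

Answer: 70 24 54 54 54 54 32 55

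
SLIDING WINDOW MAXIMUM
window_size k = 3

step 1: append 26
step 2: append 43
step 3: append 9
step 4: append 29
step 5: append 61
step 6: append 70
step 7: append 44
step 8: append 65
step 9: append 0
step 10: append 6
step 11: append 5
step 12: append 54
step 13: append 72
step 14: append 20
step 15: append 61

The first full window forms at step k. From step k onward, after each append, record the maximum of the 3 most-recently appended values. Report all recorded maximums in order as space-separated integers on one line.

Answer: 43 43 61 70 70 70 65 65 6 54 72 72 72

Derivation:
step 1: append 26 -> window=[26] (not full yet)
step 2: append 43 -> window=[26, 43] (not full yet)
step 3: append 9 -> window=[26, 43, 9] -> max=43
step 4: append 29 -> window=[43, 9, 29] -> max=43
step 5: append 61 -> window=[9, 29, 61] -> max=61
step 6: append 70 -> window=[29, 61, 70] -> max=70
step 7: append 44 -> window=[61, 70, 44] -> max=70
step 8: append 65 -> window=[70, 44, 65] -> max=70
step 9: append 0 -> window=[44, 65, 0] -> max=65
step 10: append 6 -> window=[65, 0, 6] -> max=65
step 11: append 5 -> window=[0, 6, 5] -> max=6
step 12: append 54 -> window=[6, 5, 54] -> max=54
step 13: append 72 -> window=[5, 54, 72] -> max=72
step 14: append 20 -> window=[54, 72, 20] -> max=72
step 15: append 61 -> window=[72, 20, 61] -> max=72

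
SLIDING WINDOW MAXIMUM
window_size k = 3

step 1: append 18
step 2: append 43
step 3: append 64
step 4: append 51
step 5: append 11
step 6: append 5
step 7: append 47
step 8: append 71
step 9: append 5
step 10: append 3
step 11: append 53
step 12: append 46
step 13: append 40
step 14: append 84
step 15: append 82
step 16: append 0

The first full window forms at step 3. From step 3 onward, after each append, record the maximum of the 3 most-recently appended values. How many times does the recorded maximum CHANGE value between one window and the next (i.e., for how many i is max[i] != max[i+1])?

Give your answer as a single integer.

Answer: 5

Derivation:
step 1: append 18 -> window=[18] (not full yet)
step 2: append 43 -> window=[18, 43] (not full yet)
step 3: append 64 -> window=[18, 43, 64] -> max=64
step 4: append 51 -> window=[43, 64, 51] -> max=64
step 5: append 11 -> window=[64, 51, 11] -> max=64
step 6: append 5 -> window=[51, 11, 5] -> max=51
step 7: append 47 -> window=[11, 5, 47] -> max=47
step 8: append 71 -> window=[5, 47, 71] -> max=71
step 9: append 5 -> window=[47, 71, 5] -> max=71
step 10: append 3 -> window=[71, 5, 3] -> max=71
step 11: append 53 -> window=[5, 3, 53] -> max=53
step 12: append 46 -> window=[3, 53, 46] -> max=53
step 13: append 40 -> window=[53, 46, 40] -> max=53
step 14: append 84 -> window=[46, 40, 84] -> max=84
step 15: append 82 -> window=[40, 84, 82] -> max=84
step 16: append 0 -> window=[84, 82, 0] -> max=84
Recorded maximums: 64 64 64 51 47 71 71 71 53 53 53 84 84 84
Changes between consecutive maximums: 5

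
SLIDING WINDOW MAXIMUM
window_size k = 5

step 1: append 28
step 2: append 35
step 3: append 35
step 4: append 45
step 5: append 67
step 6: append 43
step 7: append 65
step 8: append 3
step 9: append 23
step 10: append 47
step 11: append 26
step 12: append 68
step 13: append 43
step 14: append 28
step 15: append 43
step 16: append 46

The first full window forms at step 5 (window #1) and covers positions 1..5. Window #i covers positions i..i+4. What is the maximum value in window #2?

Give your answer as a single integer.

Answer: 67

Derivation:
step 1: append 28 -> window=[28] (not full yet)
step 2: append 35 -> window=[28, 35] (not full yet)
step 3: append 35 -> window=[28, 35, 35] (not full yet)
step 4: append 45 -> window=[28, 35, 35, 45] (not full yet)
step 5: append 67 -> window=[28, 35, 35, 45, 67] -> max=67
step 6: append 43 -> window=[35, 35, 45, 67, 43] -> max=67
Window #2 max = 67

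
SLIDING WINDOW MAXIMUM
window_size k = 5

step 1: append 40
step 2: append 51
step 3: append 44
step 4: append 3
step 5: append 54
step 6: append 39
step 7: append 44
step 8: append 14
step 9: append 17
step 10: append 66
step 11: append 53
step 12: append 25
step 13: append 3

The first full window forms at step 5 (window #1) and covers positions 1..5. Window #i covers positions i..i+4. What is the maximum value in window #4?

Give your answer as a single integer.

step 1: append 40 -> window=[40] (not full yet)
step 2: append 51 -> window=[40, 51] (not full yet)
step 3: append 44 -> window=[40, 51, 44] (not full yet)
step 4: append 3 -> window=[40, 51, 44, 3] (not full yet)
step 5: append 54 -> window=[40, 51, 44, 3, 54] -> max=54
step 6: append 39 -> window=[51, 44, 3, 54, 39] -> max=54
step 7: append 44 -> window=[44, 3, 54, 39, 44] -> max=54
step 8: append 14 -> window=[3, 54, 39, 44, 14] -> max=54
Window #4 max = 54

Answer: 54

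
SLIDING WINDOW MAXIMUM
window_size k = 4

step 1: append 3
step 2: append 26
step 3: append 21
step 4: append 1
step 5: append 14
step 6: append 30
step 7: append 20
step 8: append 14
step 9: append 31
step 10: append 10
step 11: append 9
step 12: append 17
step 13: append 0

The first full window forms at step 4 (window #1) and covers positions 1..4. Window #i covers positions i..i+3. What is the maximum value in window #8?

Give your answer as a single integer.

step 1: append 3 -> window=[3] (not full yet)
step 2: append 26 -> window=[3, 26] (not full yet)
step 3: append 21 -> window=[3, 26, 21] (not full yet)
step 4: append 1 -> window=[3, 26, 21, 1] -> max=26
step 5: append 14 -> window=[26, 21, 1, 14] -> max=26
step 6: append 30 -> window=[21, 1, 14, 30] -> max=30
step 7: append 20 -> window=[1, 14, 30, 20] -> max=30
step 8: append 14 -> window=[14, 30, 20, 14] -> max=30
step 9: append 31 -> window=[30, 20, 14, 31] -> max=31
step 10: append 10 -> window=[20, 14, 31, 10] -> max=31
step 11: append 9 -> window=[14, 31, 10, 9] -> max=31
Window #8 max = 31

Answer: 31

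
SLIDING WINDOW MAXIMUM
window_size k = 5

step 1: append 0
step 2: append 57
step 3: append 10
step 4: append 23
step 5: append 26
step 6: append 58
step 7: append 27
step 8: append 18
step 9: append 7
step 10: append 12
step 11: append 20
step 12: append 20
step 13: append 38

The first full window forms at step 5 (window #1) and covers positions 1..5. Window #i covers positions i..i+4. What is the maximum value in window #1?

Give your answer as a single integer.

Answer: 57

Derivation:
step 1: append 0 -> window=[0] (not full yet)
step 2: append 57 -> window=[0, 57] (not full yet)
step 3: append 10 -> window=[0, 57, 10] (not full yet)
step 4: append 23 -> window=[0, 57, 10, 23] (not full yet)
step 5: append 26 -> window=[0, 57, 10, 23, 26] -> max=57
Window #1 max = 57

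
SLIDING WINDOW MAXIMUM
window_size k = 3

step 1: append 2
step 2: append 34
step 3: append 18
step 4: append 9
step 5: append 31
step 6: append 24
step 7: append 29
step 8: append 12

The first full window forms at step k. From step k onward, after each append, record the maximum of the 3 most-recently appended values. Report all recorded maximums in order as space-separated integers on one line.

step 1: append 2 -> window=[2] (not full yet)
step 2: append 34 -> window=[2, 34] (not full yet)
step 3: append 18 -> window=[2, 34, 18] -> max=34
step 4: append 9 -> window=[34, 18, 9] -> max=34
step 5: append 31 -> window=[18, 9, 31] -> max=31
step 6: append 24 -> window=[9, 31, 24] -> max=31
step 7: append 29 -> window=[31, 24, 29] -> max=31
step 8: append 12 -> window=[24, 29, 12] -> max=29

Answer: 34 34 31 31 31 29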